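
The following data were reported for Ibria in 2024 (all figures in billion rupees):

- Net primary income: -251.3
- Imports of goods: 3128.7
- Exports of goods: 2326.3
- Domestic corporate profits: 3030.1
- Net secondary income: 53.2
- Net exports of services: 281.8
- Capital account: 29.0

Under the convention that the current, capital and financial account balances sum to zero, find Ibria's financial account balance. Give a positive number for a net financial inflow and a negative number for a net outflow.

689.7

Goods balance = 2326.3 - 3128.7 = -802.4
Services balance = 281.8
Trade balance (goods + services) = -802.4 + 281.8 = -520.6
Net primary income = -251.3
Net secondary income = 53.2
Current account = -520.6 + (-251.3) + 53.2 = -718.7
Financial account = -(-718.7 + 29.0) = 689.7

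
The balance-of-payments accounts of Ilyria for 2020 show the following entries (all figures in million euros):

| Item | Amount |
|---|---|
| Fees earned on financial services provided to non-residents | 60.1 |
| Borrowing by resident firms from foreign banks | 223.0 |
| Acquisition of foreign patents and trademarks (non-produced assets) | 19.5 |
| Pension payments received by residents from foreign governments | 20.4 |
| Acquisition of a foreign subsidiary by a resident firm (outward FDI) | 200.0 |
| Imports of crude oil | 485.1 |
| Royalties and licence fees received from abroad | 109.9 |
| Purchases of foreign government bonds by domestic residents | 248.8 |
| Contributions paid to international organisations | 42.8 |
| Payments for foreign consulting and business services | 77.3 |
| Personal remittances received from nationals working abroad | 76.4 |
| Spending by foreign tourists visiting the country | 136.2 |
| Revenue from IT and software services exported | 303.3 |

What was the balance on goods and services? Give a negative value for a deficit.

Goods: -485.1
Services: 60.1 - 77.3 + 303.3 + 109.9 + 136.2 = 532.2
Trade balance = -485.1 + 532.2 = 47.1
(Excluded from the trade balance — financial account: borrowing by resident firms from foreign banks 223.0, acquisition of a foreign subsidiary by a resident firm (outward FDI) 200.0, purchases of foreign government bonds by domestic residents 248.8; capital account: acquisition of foreign patents and trademarks (non-produced assets) 19.5; secondary income: pension payments received by residents from foreign governments 20.4, contributions paid to international organisations 42.8, personal remittances received from nationals working abroad 76.4.)

47.1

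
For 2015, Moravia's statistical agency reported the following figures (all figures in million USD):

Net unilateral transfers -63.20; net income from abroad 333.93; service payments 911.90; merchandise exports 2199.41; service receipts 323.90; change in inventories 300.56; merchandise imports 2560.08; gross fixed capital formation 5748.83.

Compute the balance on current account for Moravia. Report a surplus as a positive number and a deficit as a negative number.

Goods balance = 2199.41 - 2560.08 = -360.67
Services balance = 323.90 - 911.90 = -588.00
Trade balance (goods + services) = -360.67 + (-588.00) = -948.67
Net primary income = 333.93
Net secondary income = -63.20
Current account = -948.67 + 333.93 + (-63.20) = -677.94

-677.94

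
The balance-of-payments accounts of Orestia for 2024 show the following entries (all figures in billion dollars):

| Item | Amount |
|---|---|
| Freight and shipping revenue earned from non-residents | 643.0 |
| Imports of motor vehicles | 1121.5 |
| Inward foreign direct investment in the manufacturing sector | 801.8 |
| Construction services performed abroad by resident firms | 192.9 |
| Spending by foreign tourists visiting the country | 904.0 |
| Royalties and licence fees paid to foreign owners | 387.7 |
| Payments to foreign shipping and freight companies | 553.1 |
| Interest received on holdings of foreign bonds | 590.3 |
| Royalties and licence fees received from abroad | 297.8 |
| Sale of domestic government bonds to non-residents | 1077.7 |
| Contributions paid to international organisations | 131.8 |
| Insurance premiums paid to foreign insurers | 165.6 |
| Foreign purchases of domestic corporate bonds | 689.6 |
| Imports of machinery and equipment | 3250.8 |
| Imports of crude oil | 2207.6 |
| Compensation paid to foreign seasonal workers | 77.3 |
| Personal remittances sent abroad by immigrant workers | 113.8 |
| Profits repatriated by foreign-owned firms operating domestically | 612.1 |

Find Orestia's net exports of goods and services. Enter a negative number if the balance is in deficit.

-5648.6

Goods: -2207.6 - 3250.8 - 1121.5 = -6579.9
Services: -165.6 + 904.0 + 192.9 + 643.0 + 297.8 - 387.7 - 553.1 = 931.3
Trade balance = -6579.9 + 931.3 = -5648.6
(Excluded from the trade balance — financial account: inward foreign direct investment in the manufacturing sector 801.8, sale of domestic government bonds to non-residents 1077.7, foreign purchases of domestic corporate bonds 689.6; primary income: interest received on holdings of foreign bonds 590.3, compensation paid to foreign seasonal workers 77.3, profits repatriated by foreign-owned firms operating domestically 612.1; secondary income: contributions paid to international organisations 131.8, personal remittances sent abroad by immigrant workers 113.8.)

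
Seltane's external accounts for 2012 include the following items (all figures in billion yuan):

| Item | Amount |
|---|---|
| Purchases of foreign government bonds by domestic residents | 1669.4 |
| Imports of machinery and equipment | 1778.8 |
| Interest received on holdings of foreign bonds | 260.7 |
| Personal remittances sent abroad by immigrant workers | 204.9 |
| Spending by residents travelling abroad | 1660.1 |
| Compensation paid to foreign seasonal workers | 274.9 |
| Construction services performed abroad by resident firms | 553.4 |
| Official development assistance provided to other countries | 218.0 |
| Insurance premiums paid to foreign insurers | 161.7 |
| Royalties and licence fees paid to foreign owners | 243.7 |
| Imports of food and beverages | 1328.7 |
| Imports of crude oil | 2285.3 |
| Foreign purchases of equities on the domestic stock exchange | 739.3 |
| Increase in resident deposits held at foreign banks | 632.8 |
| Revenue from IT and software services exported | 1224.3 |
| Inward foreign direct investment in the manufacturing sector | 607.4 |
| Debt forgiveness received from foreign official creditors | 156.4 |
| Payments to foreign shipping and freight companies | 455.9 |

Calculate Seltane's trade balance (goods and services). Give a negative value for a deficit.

-6136.5

Goods: -2285.3 - 1328.7 - 1778.8 = -5392.8
Services: 1224.3 - 161.7 - 455.9 - 1660.1 - 243.7 + 553.4 = -743.7
Trade balance = -5392.8 + (-743.7) = -6136.5
(Excluded from the trade balance — financial account: purchases of foreign government bonds by domestic residents 1669.4, foreign purchases of equities on the domestic stock exchange 739.3, increase in resident deposits held at foreign banks 632.8, inward foreign direct investment in the manufacturing sector 607.4; primary income: interest received on holdings of foreign bonds 260.7, compensation paid to foreign seasonal workers 274.9; secondary income: personal remittances sent abroad by immigrant workers 204.9, official development assistance provided to other countries 218.0; capital account: debt forgiveness received from foreign official creditors 156.4.)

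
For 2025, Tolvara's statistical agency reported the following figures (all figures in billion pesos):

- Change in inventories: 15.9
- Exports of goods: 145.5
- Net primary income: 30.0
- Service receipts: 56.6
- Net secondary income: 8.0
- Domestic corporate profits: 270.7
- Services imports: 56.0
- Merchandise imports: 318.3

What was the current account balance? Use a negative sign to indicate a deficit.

-134.2

Goods balance = 145.5 - 318.3 = -172.8
Services balance = 56.6 - 56.0 = 0.6
Trade balance (goods + services) = -172.8 + 0.6 = -172.2
Net primary income = 30.0
Net secondary income = 8.0
Current account = -172.2 + 30.0 + 8.0 = -134.2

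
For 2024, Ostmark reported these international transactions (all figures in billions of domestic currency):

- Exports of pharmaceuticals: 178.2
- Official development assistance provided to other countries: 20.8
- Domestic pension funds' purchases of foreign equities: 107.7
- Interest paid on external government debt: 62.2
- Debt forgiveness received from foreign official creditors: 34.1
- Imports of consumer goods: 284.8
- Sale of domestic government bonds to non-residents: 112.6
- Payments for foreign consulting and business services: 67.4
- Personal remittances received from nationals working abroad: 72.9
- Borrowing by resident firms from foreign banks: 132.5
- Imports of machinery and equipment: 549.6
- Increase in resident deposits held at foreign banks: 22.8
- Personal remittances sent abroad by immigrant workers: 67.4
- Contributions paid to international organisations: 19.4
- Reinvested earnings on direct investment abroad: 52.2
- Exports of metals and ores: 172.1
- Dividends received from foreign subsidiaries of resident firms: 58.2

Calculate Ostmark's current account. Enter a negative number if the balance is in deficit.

Goods: 178.2 + 172.1 - 549.6 - 284.8 = -484.1
Services: -67.4
Primary income: -62.2 + 58.2 + 52.2 = 48.2
Secondary income: -67.4 - 20.8 + 72.9 - 19.4 = -34.7
Current account = (-484.1) + (-67.4) + 48.2 + (-34.7) = -538.0
(Excluded from the current account — financial account: domestic pension funds' purchases of foreign equities 107.7, sale of domestic government bonds to non-residents 112.6, borrowing by resident firms from foreign banks 132.5, increase in resident deposits held at foreign banks 22.8; capital account: debt forgiveness received from foreign official creditors 34.1.)

-538.0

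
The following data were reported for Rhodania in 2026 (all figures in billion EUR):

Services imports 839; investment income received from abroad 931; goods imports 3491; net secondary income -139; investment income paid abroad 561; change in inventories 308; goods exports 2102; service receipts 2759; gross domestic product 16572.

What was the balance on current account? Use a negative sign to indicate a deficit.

762

Goods balance = 2102 - 3491 = -1389
Services balance = 2759 - 839 = 1920
Trade balance (goods + services) = -1389 + 1920 = 531
Net primary income = 931 - 561 = 370
Net secondary income = -139
Current account = 531 + 370 + (-139) = 762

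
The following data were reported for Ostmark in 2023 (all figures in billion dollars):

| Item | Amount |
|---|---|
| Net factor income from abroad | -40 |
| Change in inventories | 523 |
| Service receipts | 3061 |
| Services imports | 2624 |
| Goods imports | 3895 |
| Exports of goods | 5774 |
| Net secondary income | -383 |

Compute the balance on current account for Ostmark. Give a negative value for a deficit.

1893

Goods balance = 5774 - 3895 = 1879
Services balance = 3061 - 2624 = 437
Trade balance (goods + services) = 1879 + 437 = 2316
Net primary income = -40
Net secondary income = -383
Current account = 2316 + (-40) + (-383) = 1893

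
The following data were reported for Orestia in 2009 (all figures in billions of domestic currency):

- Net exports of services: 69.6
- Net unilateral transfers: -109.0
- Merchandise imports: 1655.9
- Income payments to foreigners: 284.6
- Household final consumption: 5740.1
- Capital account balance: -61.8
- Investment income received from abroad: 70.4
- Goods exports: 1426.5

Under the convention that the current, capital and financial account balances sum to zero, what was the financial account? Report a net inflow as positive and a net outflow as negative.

Goods balance = 1426.5 - 1655.9 = -229.4
Services balance = 69.6
Trade balance (goods + services) = -229.4 + 69.6 = -159.8
Net primary income = 70.4 - 284.6 = -214.2
Net secondary income = -109.0
Current account = -159.8 + (-214.2) + (-109.0) = -483.0
Financial account = -(-483.0 + (-61.8)) = 544.8

544.8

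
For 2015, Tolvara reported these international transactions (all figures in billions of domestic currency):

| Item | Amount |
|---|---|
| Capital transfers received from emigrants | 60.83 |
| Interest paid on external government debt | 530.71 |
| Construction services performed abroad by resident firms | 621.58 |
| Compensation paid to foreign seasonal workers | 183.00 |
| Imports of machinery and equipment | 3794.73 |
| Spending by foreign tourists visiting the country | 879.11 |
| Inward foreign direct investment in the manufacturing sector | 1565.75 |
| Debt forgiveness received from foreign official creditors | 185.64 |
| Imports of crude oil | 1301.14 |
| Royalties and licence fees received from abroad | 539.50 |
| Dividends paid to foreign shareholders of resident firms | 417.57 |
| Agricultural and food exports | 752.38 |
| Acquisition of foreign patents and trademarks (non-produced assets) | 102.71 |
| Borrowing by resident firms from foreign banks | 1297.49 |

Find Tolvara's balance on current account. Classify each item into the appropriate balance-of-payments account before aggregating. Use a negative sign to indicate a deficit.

Goods: -1301.14 + 752.38 - 3794.73 = -4343.49
Services: 539.50 + 879.11 + 621.58 = 2040.19
Primary income: -183.00 - 417.57 - 530.71 = -1131.28
Current account = (-4343.49) + 2040.19 + (-1131.28) = -3434.58
(Excluded from the current account — capital account: capital transfers received from emigrants 60.83, debt forgiveness received from foreign official creditors 185.64, acquisition of foreign patents and trademarks (non-produced assets) 102.71; financial account: inward foreign direct investment in the manufacturing sector 1565.75, borrowing by resident firms from foreign banks 1297.49.)

-3434.58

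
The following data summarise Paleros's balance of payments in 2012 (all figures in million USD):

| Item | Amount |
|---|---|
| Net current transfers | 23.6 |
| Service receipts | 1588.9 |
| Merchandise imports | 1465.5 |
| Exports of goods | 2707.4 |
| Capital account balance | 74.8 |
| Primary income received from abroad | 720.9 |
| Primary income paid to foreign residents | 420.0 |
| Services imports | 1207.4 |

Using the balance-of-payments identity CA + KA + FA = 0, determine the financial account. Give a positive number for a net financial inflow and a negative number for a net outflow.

Goods balance = 2707.4 - 1465.5 = 1241.9
Services balance = 1588.9 - 1207.4 = 381.5
Trade balance (goods + services) = 1241.9 + 381.5 = 1623.4
Net primary income = 720.9 - 420.0 = 300.9
Net secondary income = 23.6
Current account = 1623.4 + 300.9 + 23.6 = 1947.9
Financial account = -(1947.9 + 74.8) = -2022.7

-2022.7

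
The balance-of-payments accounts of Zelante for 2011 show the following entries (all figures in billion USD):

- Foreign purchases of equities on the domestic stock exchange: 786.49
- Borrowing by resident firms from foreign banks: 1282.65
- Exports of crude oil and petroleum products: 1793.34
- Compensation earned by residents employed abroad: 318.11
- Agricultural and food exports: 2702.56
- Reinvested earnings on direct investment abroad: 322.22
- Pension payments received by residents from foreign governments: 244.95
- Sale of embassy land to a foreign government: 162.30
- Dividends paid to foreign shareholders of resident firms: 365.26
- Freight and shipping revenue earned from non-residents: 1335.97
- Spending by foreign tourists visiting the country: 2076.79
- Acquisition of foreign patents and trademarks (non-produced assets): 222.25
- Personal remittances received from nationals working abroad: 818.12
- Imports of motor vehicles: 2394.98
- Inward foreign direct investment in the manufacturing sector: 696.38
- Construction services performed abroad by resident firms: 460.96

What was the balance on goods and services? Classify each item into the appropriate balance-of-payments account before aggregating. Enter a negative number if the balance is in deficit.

Goods: 2702.56 - 2394.98 + 1793.34 = 2100.92
Services: 1335.97 + 460.96 + 2076.79 = 3873.72
Trade balance = 2100.92 + 3873.72 = 5974.64
(Excluded from the trade balance — financial account: foreign purchases of equities on the domestic stock exchange 786.49, borrowing by resident firms from foreign banks 1282.65, inward foreign direct investment in the manufacturing sector 696.38; primary income: compensation earned by residents employed abroad 318.11, reinvested earnings on direct investment abroad 322.22, dividends paid to foreign shareholders of resident firms 365.26; secondary income: pension payments received by residents from foreign governments 244.95, personal remittances received from nationals working abroad 818.12; capital account: sale of embassy land to a foreign government 162.30, acquisition of foreign patents and trademarks (non-produced assets) 222.25.)

5974.64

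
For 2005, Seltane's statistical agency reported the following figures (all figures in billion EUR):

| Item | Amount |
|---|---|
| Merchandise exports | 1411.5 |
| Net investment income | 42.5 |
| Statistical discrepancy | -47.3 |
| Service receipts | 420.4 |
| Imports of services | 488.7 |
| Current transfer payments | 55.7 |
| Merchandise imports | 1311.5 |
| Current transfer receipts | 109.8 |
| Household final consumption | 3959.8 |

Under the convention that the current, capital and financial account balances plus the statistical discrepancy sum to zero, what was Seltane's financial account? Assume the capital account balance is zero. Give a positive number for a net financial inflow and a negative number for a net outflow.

Goods balance = 1411.5 - 1311.5 = 100.0
Services balance = 420.4 - 488.7 = -68.3
Trade balance (goods + services) = 100.0 + (-68.3) = 31.7
Net primary income = 42.5
Net secondary income = 109.8 - 55.7 = 54.1
Current account = 31.7 + 42.5 + 54.1 = 128.3
Financial account = -(128.3 + (-47.3)) = -81.0

-81.0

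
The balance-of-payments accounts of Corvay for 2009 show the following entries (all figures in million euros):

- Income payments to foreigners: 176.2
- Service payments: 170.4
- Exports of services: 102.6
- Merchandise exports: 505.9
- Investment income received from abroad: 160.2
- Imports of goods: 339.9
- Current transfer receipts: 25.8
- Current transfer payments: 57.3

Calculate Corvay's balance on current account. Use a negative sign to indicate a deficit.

50.7

Goods balance = 505.9 - 339.9 = 166.0
Services balance = 102.6 - 170.4 = -67.8
Trade balance (goods + services) = 166.0 + (-67.8) = 98.2
Net primary income = 160.2 - 176.2 = -16.0
Net secondary income = 25.8 - 57.3 = -31.5
Current account = 98.2 + (-16.0) + (-31.5) = 50.7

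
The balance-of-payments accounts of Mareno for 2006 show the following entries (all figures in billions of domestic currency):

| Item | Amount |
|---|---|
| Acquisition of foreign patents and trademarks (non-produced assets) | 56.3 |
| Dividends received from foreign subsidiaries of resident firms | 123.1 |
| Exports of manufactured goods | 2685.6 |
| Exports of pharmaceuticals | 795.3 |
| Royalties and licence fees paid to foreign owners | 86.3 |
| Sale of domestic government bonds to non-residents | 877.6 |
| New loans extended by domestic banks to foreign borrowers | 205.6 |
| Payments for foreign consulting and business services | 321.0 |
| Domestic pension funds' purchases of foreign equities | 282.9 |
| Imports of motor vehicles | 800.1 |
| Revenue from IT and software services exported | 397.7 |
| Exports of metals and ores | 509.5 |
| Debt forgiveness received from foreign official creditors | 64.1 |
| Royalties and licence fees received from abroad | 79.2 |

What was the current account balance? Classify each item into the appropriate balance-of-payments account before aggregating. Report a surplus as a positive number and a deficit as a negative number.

3383.0

Goods: 509.5 + 2685.6 + 795.3 - 800.1 = 3190.3
Services: 79.2 - 86.3 + 397.7 - 321.0 = 69.6
Primary income: 123.1
Current account = 3190.3 + 69.6 + 123.1 = 3383.0
(Excluded from the current account — capital account: acquisition of foreign patents and trademarks (non-produced assets) 56.3, debt forgiveness received from foreign official creditors 64.1; financial account: sale of domestic government bonds to non-residents 877.6, new loans extended by domestic banks to foreign borrowers 205.6, domestic pension funds' purchases of foreign equities 282.9.)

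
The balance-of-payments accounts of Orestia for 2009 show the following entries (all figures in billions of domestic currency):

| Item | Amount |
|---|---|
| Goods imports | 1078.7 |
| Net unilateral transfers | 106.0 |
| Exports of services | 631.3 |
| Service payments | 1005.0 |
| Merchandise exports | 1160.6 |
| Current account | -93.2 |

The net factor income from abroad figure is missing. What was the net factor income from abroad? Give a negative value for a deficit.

92.6

Current account = goods balance + services balance + net primary income + net secondary income
Sum of the known components = -185.8
Net factor income from abroad = CA - (known components) = -93.2 - (-185.8) = 92.6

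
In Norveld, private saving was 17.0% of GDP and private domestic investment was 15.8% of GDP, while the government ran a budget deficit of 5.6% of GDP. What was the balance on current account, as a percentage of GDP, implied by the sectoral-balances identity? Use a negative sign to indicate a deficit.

-4.4

By the sectoral-balances identity, CA = (S_private - I) + (T - G).
Private balance = 17.0 - 15.8 = 1.2
Government balance (T - G) = -5.6
CA = 1.2 + (-5.6) = -4.4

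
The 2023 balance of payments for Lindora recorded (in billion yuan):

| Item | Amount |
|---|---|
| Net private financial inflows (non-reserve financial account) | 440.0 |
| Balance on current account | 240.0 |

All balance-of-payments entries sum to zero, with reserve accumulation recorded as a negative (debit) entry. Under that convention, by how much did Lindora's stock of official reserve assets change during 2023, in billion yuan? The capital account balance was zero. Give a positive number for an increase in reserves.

Official reserve transactions balance = -(240.0 + 440.0) = -680.0
An accumulation of reserves is recorded as a debit (negative entry), so the change in the stock of reserves is the negative of that balance.
Change in official reserves = -(-680.0) = 680.0

680.0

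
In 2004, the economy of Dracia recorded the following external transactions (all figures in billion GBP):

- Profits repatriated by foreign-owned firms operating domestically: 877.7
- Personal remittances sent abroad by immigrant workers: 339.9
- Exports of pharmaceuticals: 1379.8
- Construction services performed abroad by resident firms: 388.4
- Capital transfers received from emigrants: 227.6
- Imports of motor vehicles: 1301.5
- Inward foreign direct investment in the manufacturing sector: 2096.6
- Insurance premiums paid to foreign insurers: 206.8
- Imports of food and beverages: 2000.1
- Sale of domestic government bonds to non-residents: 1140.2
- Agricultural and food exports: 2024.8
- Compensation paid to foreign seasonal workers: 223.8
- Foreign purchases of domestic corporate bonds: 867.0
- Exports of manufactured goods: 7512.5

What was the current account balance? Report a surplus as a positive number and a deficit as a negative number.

6355.7

Goods: -1301.5 - 2000.1 + 1379.8 + 2024.8 + 7512.5 = 7615.5
Services: 388.4 - 206.8 = 181.6
Primary income: -877.7 - 223.8 = -1101.5
Secondary income: -339.9
Current account = 7615.5 + 181.6 + (-1101.5) + (-339.9) = 6355.7
(Excluded from the current account — capital account: capital transfers received from emigrants 227.6; financial account: inward foreign direct investment in the manufacturing sector 2096.6, sale of domestic government bonds to non-residents 1140.2, foreign purchases of domestic corporate bonds 867.0.)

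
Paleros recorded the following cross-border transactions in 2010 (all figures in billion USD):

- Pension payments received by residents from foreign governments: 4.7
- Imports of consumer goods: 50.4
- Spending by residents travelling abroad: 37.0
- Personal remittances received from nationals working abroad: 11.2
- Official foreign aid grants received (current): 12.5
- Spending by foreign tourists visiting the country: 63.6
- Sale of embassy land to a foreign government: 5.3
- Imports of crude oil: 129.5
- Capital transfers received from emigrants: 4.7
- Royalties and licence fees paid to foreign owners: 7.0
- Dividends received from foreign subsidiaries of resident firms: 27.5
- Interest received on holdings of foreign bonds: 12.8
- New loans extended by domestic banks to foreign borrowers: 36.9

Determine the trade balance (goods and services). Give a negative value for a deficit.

-160.3

Goods: -129.5 - 50.4 = -179.9
Services: -37.0 + 63.6 - 7.0 = 19.6
Trade balance = -179.9 + 19.6 = -160.3
(Excluded from the trade balance — secondary income: pension payments received by residents from foreign governments 4.7, personal remittances received from nationals working abroad 11.2, official foreign aid grants received (current) 12.5; capital account: sale of embassy land to a foreign government 5.3, capital transfers received from emigrants 4.7; primary income: dividends received from foreign subsidiaries of resident firms 27.5, interest received on holdings of foreign bonds 12.8; financial account: new loans extended by domestic banks to foreign borrowers 36.9.)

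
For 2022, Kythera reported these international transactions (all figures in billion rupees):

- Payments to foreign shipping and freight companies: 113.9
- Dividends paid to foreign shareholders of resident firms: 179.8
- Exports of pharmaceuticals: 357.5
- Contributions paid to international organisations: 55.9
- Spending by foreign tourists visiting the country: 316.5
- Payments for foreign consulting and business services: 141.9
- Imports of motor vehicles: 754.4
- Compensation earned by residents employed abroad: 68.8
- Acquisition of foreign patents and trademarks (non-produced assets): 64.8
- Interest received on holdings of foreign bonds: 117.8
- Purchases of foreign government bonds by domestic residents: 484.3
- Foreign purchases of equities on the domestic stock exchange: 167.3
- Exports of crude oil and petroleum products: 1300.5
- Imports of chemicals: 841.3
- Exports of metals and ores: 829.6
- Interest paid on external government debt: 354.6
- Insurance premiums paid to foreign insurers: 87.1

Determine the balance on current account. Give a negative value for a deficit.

Goods: 829.6 + 357.5 + 1300.5 - 754.4 - 841.3 = 891.9
Services: -113.9 + 316.5 - 141.9 - 87.1 = -26.4
Primary income: -354.6 + 68.8 - 179.8 + 117.8 = -347.8
Secondary income: -55.9
Current account = 891.9 + (-26.4) + (-347.8) + (-55.9) = 461.8
(Excluded from the current account — capital account: acquisition of foreign patents and trademarks (non-produced assets) 64.8; financial account: purchases of foreign government bonds by domestic residents 484.3, foreign purchases of equities on the domestic stock exchange 167.3.)

461.8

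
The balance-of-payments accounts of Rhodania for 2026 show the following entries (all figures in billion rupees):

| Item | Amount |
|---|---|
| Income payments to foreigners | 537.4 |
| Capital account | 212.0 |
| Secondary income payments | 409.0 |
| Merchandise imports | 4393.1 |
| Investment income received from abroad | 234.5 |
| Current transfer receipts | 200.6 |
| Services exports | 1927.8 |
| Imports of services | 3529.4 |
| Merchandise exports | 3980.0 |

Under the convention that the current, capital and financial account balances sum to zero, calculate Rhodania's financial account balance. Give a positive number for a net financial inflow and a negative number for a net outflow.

Goods balance = 3980.0 - 4393.1 = -413.1
Services balance = 1927.8 - 3529.4 = -1601.6
Trade balance (goods + services) = -413.1 + (-1601.6) = -2014.7
Net primary income = 234.5 - 537.4 = -302.9
Net secondary income = 200.6 - 409.0 = -208.4
Current account = -2014.7 + (-302.9) + (-208.4) = -2526.0
Financial account = -(-2526.0 + 212.0) = 2314.0

2314.0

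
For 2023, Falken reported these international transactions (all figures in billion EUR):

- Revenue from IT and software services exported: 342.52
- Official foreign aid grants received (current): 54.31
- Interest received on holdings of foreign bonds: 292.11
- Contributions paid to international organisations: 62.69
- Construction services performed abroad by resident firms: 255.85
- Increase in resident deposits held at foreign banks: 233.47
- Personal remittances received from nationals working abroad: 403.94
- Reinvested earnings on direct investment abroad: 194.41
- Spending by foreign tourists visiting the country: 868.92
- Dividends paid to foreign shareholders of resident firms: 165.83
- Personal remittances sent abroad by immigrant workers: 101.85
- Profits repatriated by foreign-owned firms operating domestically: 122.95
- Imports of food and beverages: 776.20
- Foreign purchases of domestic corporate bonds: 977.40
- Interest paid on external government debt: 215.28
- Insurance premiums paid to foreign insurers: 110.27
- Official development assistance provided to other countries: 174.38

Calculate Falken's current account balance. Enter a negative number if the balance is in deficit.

Goods: -776.20
Services: 868.92 + 255.85 - 110.27 + 342.52 = 1357.02
Primary income: -165.83 - 215.28 + 194.41 + 292.11 - 122.95 = -17.54
Secondary income: 403.94 - 174.38 - 101.85 - 62.69 + 54.31 = 119.33
Current account = (-776.20) + 1357.02 + (-17.54) + 119.33 = 682.61
(Excluded from the current account — financial account: increase in resident deposits held at foreign banks 233.47, foreign purchases of domestic corporate bonds 977.40.)

682.61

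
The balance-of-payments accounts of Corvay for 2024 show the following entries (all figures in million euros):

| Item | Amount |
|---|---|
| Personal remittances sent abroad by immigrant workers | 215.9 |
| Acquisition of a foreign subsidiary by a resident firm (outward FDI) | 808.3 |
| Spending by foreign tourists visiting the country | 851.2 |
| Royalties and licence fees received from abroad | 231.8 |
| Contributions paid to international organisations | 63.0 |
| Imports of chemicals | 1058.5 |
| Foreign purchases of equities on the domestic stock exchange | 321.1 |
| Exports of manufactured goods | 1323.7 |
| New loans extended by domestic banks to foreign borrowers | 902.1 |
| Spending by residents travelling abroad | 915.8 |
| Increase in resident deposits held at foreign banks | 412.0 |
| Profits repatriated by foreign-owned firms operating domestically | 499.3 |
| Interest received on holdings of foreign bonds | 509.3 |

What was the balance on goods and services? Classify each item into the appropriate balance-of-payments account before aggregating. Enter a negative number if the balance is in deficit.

Goods: -1058.5 + 1323.7 = 265.2
Services: 851.2 + 231.8 - 915.8 = 167.2
Trade balance = 265.2 + 167.2 = 432.4
(Excluded from the trade balance — secondary income: personal remittances sent abroad by immigrant workers 215.9, contributions paid to international organisations 63.0; financial account: acquisition of a foreign subsidiary by a resident firm (outward FDI) 808.3, foreign purchases of equities on the domestic stock exchange 321.1, new loans extended by domestic banks to foreign borrowers 902.1, increase in resident deposits held at foreign banks 412.0; primary income: profits repatriated by foreign-owned firms operating domestically 499.3, interest received on holdings of foreign bonds 509.3.)

432.4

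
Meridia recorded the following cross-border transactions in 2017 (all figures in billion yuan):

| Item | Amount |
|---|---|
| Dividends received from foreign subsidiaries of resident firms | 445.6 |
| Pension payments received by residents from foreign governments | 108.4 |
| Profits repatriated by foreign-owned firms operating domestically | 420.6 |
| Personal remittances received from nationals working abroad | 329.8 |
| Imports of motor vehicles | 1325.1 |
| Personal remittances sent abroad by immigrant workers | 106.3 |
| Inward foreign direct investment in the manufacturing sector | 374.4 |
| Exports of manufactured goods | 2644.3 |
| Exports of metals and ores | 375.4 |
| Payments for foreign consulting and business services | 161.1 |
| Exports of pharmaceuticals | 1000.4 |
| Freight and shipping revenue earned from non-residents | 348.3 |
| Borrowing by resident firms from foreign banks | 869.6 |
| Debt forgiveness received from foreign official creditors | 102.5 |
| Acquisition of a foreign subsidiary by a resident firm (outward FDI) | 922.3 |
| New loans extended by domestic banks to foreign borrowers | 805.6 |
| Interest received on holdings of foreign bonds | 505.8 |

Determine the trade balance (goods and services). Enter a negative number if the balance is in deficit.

2882.2

Goods: 1000.4 - 1325.1 + 2644.3 + 375.4 = 2695.0
Services: -161.1 + 348.3 = 187.2
Trade balance = 2695.0 + 187.2 = 2882.2
(Excluded from the trade balance — primary income: dividends received from foreign subsidiaries of resident firms 445.6, profits repatriated by foreign-owned firms operating domestically 420.6, interest received on holdings of foreign bonds 505.8; secondary income: pension payments received by residents from foreign governments 108.4, personal remittances received from nationals working abroad 329.8, personal remittances sent abroad by immigrant workers 106.3; financial account: inward foreign direct investment in the manufacturing sector 374.4, borrowing by resident firms from foreign banks 869.6, acquisition of a foreign subsidiary by a resident firm (outward FDI) 922.3, new loans extended by domestic banks to foreign borrowers 805.6; capital account: debt forgiveness received from foreign official creditors 102.5.)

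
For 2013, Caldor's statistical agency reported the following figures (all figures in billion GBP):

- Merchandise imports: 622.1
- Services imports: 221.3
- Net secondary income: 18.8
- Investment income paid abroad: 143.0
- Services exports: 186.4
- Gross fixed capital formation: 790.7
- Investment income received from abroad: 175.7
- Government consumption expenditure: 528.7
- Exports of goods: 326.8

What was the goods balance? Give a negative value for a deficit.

Goods balance = 326.8 - 622.1 = -295.3

-295.3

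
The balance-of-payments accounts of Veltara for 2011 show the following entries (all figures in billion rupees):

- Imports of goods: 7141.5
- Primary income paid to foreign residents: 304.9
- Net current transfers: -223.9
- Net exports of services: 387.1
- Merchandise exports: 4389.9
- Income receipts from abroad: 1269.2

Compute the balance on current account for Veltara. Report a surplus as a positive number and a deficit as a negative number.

-1624.1

Goods balance = 4389.9 - 7141.5 = -2751.6
Services balance = 387.1
Trade balance (goods + services) = -2751.6 + 387.1 = -2364.5
Net primary income = 1269.2 - 304.9 = 964.3
Net secondary income = -223.9
Current account = -2364.5 + 964.3 + (-223.9) = -1624.1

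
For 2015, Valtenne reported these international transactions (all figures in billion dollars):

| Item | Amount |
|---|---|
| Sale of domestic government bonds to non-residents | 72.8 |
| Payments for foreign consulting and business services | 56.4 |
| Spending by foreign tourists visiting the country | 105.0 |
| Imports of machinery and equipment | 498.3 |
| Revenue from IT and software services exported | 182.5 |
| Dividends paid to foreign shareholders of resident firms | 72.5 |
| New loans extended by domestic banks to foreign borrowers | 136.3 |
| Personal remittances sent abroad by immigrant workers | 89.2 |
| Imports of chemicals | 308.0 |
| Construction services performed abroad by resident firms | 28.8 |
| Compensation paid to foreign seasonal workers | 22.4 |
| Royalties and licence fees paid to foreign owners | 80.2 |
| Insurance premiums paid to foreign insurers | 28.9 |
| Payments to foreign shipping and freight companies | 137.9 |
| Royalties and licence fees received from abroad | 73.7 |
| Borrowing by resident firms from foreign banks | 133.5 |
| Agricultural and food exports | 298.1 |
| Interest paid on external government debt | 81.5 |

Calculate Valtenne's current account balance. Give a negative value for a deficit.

Goods: 298.1 - 498.3 - 308.0 = -508.2
Services: -28.9 + 182.5 - 137.9 + 73.7 + 28.8 - 80.2 - 56.4 + 105.0 = 86.6
Primary income: -72.5 - 22.4 - 81.5 = -176.4
Secondary income: -89.2
Current account = (-508.2) + 86.6 + (-176.4) + (-89.2) = -687.2
(Excluded from the current account — financial account: sale of domestic government bonds to non-residents 72.8, new loans extended by domestic banks to foreign borrowers 136.3, borrowing by resident firms from foreign banks 133.5.)

-687.2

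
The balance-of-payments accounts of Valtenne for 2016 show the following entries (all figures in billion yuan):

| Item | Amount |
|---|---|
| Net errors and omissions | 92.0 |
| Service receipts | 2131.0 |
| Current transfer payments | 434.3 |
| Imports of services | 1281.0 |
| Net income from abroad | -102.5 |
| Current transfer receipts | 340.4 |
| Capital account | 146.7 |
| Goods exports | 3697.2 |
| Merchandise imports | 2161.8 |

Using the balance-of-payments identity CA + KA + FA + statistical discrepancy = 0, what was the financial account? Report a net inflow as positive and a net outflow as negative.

Goods balance = 3697.2 - 2161.8 = 1535.4
Services balance = 2131.0 - 1281.0 = 850.0
Trade balance (goods + services) = 1535.4 + 850.0 = 2385.4
Net primary income = -102.5
Net secondary income = 340.4 - 434.3 = -93.9
Current account = 2385.4 + (-102.5) + (-93.9) = 2189.0
Financial account = -(2189.0 + 146.7 + 92.0) = -2427.7

-2427.7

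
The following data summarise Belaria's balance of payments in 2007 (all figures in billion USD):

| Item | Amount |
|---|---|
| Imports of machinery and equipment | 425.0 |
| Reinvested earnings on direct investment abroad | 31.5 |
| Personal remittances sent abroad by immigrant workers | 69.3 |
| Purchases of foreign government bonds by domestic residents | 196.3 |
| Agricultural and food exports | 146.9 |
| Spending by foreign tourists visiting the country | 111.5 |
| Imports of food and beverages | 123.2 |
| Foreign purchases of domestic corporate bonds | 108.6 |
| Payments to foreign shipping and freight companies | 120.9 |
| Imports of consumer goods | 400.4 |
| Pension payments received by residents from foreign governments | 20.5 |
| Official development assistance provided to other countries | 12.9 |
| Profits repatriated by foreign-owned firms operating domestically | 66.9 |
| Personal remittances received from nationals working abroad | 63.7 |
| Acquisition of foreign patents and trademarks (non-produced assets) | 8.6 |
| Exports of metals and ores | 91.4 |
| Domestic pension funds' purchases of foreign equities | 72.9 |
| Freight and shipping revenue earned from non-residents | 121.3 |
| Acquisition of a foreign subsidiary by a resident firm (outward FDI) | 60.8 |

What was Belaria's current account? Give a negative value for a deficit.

Goods: 91.4 + 146.9 - 400.4 - 123.2 - 425.0 = -710.3
Services: 121.3 + 111.5 - 120.9 = 111.9
Primary income: -66.9 + 31.5 = -35.4
Secondary income: 63.7 - 12.9 + 20.5 - 69.3 = 2.0
Current account = (-710.3) + 111.9 + (-35.4) + 2.0 = -631.8
(Excluded from the current account — financial account: purchases of foreign government bonds by domestic residents 196.3, foreign purchases of domestic corporate bonds 108.6, domestic pension funds' purchases of foreign equities 72.9, acquisition of a foreign subsidiary by a resident firm (outward FDI) 60.8; capital account: acquisition of foreign patents and trademarks (non-produced assets) 8.6.)

-631.8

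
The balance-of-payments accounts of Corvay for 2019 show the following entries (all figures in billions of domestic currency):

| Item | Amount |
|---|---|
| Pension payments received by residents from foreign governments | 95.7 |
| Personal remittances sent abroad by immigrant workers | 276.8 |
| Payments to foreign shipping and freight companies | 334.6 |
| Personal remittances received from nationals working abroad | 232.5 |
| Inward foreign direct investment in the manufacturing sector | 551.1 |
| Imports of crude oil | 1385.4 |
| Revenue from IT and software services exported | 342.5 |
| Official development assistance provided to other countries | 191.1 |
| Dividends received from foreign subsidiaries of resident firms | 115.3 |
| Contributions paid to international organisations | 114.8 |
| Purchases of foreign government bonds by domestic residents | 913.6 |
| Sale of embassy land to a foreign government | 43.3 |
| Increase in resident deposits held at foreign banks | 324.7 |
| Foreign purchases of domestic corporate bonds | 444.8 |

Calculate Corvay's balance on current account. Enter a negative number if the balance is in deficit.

-1516.7

Goods: -1385.4
Services: 342.5 - 334.6 = 7.9
Primary income: 115.3
Secondary income: -276.8 - 191.1 - 114.8 + 232.5 + 95.7 = -254.5
Current account = (-1385.4) + 7.9 + 115.3 + (-254.5) = -1516.7
(Excluded from the current account — financial account: inward foreign direct investment in the manufacturing sector 551.1, purchases of foreign government bonds by domestic residents 913.6, increase in resident deposits held at foreign banks 324.7, foreign purchases of domestic corporate bonds 444.8; capital account: sale of embassy land to a foreign government 43.3.)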